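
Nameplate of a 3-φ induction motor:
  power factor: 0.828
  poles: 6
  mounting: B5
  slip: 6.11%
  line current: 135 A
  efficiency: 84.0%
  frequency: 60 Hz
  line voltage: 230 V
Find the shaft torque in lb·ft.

234 lb·ft

P_in = √3·V·I·cosφ = 1.732 × 230 × 135 × 0.828 = 44529 W
P_out = η·P_in = 0.84 × 44529 = 37404 W
n_s = 120×60/6 = 1200 rpm; n = 1200×(1−0.0611) = 1127 rpm
ω = 2π×1127/60 = 118 rad/s
τ = P_out/ω = 37404/118 = 317 N·m
In lb·ft: 317/1.356 = 234 lb·ft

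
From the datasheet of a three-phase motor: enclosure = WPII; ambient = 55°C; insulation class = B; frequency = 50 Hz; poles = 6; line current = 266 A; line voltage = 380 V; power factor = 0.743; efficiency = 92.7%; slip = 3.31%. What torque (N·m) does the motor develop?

1190 N·m

P_in = √3·V·I·cosφ = 1.732 × 380 × 266 × 0.743 = 130077 W
P_out = η·P_in = 0.927 × 130077 = 120581 W
n_s = 120×50/6 = 1000 rpm; n = 1000×(1−0.0331) = 967 rpm
ω = 2π×967/60 = 101.3 rad/s
τ = P_out/ω = 120581/101.3 = 1190 N·m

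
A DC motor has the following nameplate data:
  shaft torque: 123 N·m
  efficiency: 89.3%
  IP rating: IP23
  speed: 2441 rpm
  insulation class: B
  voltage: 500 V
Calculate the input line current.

ω = 2π×2441/60 = 255.6 rad/s; P_out = τω = 123 × 255.6 = 31439 W
P_in = P_out / η = 31439 / 0.893 = 35206 W
I = P_in / V = 35206 / 500 = 70.4 A

70.4 A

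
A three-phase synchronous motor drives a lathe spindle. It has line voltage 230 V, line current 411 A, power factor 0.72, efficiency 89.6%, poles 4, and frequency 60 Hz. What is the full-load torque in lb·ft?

413 lb·ft

P_in = √3·V·I·cosφ = 1.732 × 230 × 411 × 0.72 = 117883 W
P_out = η·P_in = 0.896 × 117883 = 105623 W
n = n_s = 120×60/4 = 1800 rpm (synchronous)
ω = 2π×1800/60 = 188.5 rad/s
τ = P_out/ω = 105623/188.5 = 560.3 N·m
In lb·ft: 560.3/1.356 = 413 lb·ft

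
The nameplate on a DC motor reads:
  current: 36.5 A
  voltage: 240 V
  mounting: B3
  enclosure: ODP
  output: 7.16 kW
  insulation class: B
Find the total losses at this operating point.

1.6 kW

P_in = V·I = 240×36.5 = 8760 W
P_out = 7160 W
Losses = P_in − P_out = 8760 − 7160 = 1600 W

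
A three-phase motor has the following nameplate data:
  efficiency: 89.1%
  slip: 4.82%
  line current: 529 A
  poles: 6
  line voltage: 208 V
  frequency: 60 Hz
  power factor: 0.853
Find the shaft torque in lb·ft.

893 lb·ft

P_in = √3·V·I·cosφ = 1.732 × 208 × 529 × 0.853 = 162561 W
P_out = η·P_in = 0.891 × 162561 = 144842 W
n_s = 120×60/6 = 1200 rpm; n = 1200×(1−0.0482) = 1142 rpm
ω = 2π×1142/60 = 119.6 rad/s
τ = P_out/ω = 144842/119.6 = 1211 N·m
In lb·ft: 1211/1.356 = 893 lb·ft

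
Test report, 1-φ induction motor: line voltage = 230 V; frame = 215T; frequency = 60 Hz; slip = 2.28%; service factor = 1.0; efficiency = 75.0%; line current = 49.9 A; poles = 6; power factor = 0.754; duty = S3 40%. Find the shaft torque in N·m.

52.9 N·m

P_in = V·I·cosφ = 230 × 49.9 × 0.754 = 8654 W
P_out = η·P_in = 0.75 × 8654 = 6491 W
n_s = 120×60/6 = 1200 rpm; n = 1200×(1−0.0228) = 1173 rpm
ω = 2π×1173/60 = 122.8 rad/s
τ = P_out/ω = 6491/122.8 = 52.9 N·m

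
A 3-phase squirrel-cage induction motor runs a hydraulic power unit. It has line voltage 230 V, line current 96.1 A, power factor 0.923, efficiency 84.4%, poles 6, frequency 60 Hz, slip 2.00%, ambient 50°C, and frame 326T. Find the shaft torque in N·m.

242 N·m

P_in = √3·V·I·cosφ = 1.732 × 230 × 96.1 × 0.923 = 35335 W
P_out = η·P_in = 0.844 × 35335 = 29823 W
n_s = 120×60/6 = 1200 rpm; n = 1200×(1−0.02) = 1176 rpm
ω = 2π×1176/60 = 123.2 rad/s
τ = P_out/ω = 29823/123.2 = 242 N·m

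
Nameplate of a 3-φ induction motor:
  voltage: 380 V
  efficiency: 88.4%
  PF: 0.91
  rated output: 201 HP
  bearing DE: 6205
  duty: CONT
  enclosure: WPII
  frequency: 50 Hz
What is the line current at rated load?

P_out = 201 × 746 = 149946 W
P_in = P_out / η = 149946 / 0.884 = 169622 W
I_L = P_in / (√3·V_L·cosφ) = 169622 / (1.732 × 380 × 0.91) = 283 A

283 A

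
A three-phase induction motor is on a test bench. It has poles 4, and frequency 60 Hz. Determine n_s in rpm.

1800 rpm

n_s = 120f/p = 120×60/4 = 1800 rpm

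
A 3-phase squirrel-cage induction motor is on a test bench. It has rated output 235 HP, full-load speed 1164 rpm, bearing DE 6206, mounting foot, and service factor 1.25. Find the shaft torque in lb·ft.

1060 lb·ft

P_out = 235 × 746 = 175310 W
ω = 2π × 1164/60 = 121.9 rad/s
τ = P_out/ω = 175310/121.9 = 1438 N·m
In lb·ft: 1438/1.356 = 1060 lb·ft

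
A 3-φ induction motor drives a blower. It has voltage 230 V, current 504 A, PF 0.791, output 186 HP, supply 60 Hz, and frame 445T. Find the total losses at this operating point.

20.1 kW

P_in = √3·V·I·cosφ = 1.732×230×504×0.791 = 158812 W
P_out = 186×746 = 138756 W
Losses = P_in − P_out = 158812 − 138756 = 20056 W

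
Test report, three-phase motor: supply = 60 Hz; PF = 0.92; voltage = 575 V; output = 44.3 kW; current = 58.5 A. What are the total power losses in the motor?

P_in = √3·V·I·cosφ = 1.732×575×58.5×0.92 = 53599 W
P_out = 44300 W
Losses = P_in − P_out = 53599 − 44300 = 9299 W

9.3 kW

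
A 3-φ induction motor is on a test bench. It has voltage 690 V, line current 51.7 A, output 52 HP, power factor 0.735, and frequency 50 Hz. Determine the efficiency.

85.4 %

P_out = 52 × 746 = 38792 W
P_in = √3·V_L·I_L·cosφ = 1.732 × 690 × 51.7 × 0.735 = 45412 W
η = P_out / P_in = 38792 / 45412 = 0.854 = 85.4%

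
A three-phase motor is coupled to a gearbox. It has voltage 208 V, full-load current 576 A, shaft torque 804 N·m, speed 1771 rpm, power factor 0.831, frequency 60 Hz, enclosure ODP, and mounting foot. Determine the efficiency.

86.5 %

ω = 2π × 1771/60 = 185.5 rad/s; P_out = τω = 804 × 185.5 = 149142 W
P_in = √3·V_L·I_L·cosφ = 1.732 × 208 × 576 × 0.831 = 172439 W
η = P_out / P_in = 149142 / 172439 = 0.865 = 86.5%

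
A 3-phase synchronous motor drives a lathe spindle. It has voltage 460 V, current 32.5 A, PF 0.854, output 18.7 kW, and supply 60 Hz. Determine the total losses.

P_in = √3·V·I·cosφ = 1.732×460×32.5×0.854 = 22113 W
P_out = 18700 W
Losses = P_in − P_out = 22113 − 18700 = 3413 W

3.41 kW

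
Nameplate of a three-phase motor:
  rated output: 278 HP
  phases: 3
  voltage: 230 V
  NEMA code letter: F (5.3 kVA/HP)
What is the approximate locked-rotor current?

3700 A

S_LR = 5.3 × 278 = 1473.4 kVA
I_LR = S_LR/(√3·V_L) = 1473400/(1.732×230) = 3700 A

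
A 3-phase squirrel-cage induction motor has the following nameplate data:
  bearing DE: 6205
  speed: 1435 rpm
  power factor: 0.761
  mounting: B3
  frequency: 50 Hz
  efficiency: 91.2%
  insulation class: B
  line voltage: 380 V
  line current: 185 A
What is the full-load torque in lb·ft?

P_in = √3·V·I·cosφ = 1.732 × 380 × 185 × 0.761 = 92659 W
P_out = η·P_in = 0.912 × 92659 = 84505 W
n = 1435 rpm
ω = 2π×1435/60 = 150.3 rad/s
τ = P_out/ω = 84505/150.3 = 562.2 N·m
In lb·ft: 562.2/1.356 = 415 lb·ft

415 lb·ft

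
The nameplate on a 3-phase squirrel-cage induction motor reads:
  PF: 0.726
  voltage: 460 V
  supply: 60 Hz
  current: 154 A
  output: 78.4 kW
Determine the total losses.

P_in = √3·V·I·cosφ = 1.732×460×154×0.726 = 89076 W
P_out = 78400 W
Losses = P_in − P_out = 89076 − 78400 = 10676 W

10700 W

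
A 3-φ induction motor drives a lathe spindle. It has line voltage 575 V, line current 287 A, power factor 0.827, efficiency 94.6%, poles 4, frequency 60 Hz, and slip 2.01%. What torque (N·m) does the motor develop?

1210 N·m

P_in = √3·V·I·cosφ = 1.732 × 575 × 287 × 0.827 = 236376 W
P_out = η·P_in = 0.946 × 236376 = 223612 W
n_s = 120×60/4 = 1800 rpm; n = 1800×(1−0.0201) = 1764 rpm
ω = 2π×1764/60 = 184.7 rad/s
τ = P_out/ω = 223612/184.7 = 1210 N·m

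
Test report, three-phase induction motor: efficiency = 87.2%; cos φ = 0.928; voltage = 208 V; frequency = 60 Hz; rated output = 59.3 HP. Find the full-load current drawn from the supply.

P_out = 59.3 × 746 = 44238 W
P_in = P_out / η = 44238 / 0.872 = 50732 W
I_L = P_in / (√3·V_L·cosφ) = 50732 / (1.732 × 208 × 0.928) = 152 A

152 A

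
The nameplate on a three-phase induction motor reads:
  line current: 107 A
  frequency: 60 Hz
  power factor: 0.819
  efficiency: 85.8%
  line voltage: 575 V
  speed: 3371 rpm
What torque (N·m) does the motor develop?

212 N·m

P_in = √3·V·I·cosφ = 1.732 × 575 × 107 × 0.819 = 87274 W
P_out = η·P_in = 0.858 × 87274 = 74881 W
n = 3371 rpm
ω = 2π×3371/60 = 353 rad/s
τ = P_out/ω = 74881/353 = 212 N·m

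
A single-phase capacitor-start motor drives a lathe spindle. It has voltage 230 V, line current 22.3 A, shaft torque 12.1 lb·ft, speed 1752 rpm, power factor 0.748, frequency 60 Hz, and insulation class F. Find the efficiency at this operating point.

τ = 12.1 lb·ft × 1.356 = 16.41 N·m
ω = 2π × 1752/60 = 183.5 rad/s; P_out = τω = 16.41 × 183.5 = 3011 W
P_in = V·I·cosφ = 230 × 22.3 × 0.748 = 3836 W
η = P_out / P_in = 3011 / 3836 = 0.785 = 78.5%

78.5 %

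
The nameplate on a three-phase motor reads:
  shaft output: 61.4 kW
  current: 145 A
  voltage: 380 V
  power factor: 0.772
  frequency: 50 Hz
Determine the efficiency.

P_out = 61.4 kW = 61400 W
P_in = √3·V_L·I_L·cosφ = 1.732 × 380 × 145 × 0.772 = 73674 W
η = P_out / P_in = 61400 / 73674 = 0.833 = 83.3%

83.3 %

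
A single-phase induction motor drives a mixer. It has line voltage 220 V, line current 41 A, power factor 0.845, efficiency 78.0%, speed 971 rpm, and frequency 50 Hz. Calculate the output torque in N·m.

P_in = V·I·cosφ = 220 × 41 × 0.845 = 7622 W
P_out = η·P_in = 0.78 × 7622 = 5945 W
n = 971 rpm
ω = 2π×971/60 = 101.7 rad/s
τ = P_out/ω = 5945/101.7 = 58.5 N·m

58.5 N·m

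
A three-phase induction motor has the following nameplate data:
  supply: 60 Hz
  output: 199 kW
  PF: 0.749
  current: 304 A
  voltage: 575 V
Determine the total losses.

27800 W

P_in = √3·V·I·cosφ = 1.732×575×304×0.749 = 226762 W
P_out = 199000 W
Losses = P_in − P_out = 226762 − 199000 = 27762 W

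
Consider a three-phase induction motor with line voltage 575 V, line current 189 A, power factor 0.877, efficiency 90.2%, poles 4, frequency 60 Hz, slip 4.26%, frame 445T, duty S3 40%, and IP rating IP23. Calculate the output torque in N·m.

P_in = √3·V·I·cosφ = 1.732 × 575 × 189 × 0.877 = 165073 W
P_out = η·P_in = 0.902 × 165073 = 148896 W
n_s = 120×60/4 = 1800 rpm; n = 1800×(1−0.0426) = 1723 rpm
ω = 2π×1723/60 = 180.4 rad/s
τ = P_out/ω = 148896/180.4 = 825 N·m

825 N·m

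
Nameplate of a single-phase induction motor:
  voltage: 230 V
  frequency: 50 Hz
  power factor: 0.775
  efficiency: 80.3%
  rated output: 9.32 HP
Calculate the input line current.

48.6 A

P_out = 9.32 × 746 = 6953 W
P_in = P_out / η = 6953 / 0.803 = 8659 W
I = P_in / (V·cosφ) = 8659 / (230 × 0.775) = 48.6 A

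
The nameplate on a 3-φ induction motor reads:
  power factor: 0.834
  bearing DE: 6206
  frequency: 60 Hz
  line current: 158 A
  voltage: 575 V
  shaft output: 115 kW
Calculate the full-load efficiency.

87.6 %

P_out = 115 kW = 115000 W
P_in = √3·V_L·I_L·cosφ = 1.732 × 575 × 158 × 0.834 = 131232 W
η = P_out / P_in = 115000 / 131232 = 0.876 = 87.6%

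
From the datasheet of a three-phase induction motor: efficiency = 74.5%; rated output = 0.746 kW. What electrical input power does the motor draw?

1 kW

P_out = 746 W
P_in = P_out/η = 746/0.745 = 1001 W = 1 kW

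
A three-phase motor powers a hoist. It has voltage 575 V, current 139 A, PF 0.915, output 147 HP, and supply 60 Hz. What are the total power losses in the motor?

P_in = √3·V·I·cosφ = 1.732×575×139×0.915 = 126664 W
P_out = 147×746 = 109662 W
Losses = P_in − P_out = 126664 − 109662 = 17002 W

17 kW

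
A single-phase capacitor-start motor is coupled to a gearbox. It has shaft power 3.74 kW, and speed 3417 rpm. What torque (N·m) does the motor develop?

10.5 N·m

ω = 2π × 3417/60 = 357.8 rad/s
τ = P/ω = 3740/357.8 = 10.5 N·m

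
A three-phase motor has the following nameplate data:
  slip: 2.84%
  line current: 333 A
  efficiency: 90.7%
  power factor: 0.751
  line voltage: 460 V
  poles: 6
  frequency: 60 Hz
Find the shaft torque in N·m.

P_in = √3·V·I·cosφ = 1.732 × 460 × 333 × 0.751 = 199246 W
P_out = η·P_in = 0.907 × 199246 = 180716 W
n_s = 120×60/6 = 1200 rpm; n = 1200×(1−0.0284) = 1166 rpm
ω = 2π×1166/60 = 122.1 rad/s
τ = P_out/ω = 180716/122.1 = 1480 N·m

1480 N·m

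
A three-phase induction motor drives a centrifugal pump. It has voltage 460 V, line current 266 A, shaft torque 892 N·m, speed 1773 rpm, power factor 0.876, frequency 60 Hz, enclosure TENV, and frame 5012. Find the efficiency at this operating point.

ω = 2π × 1773/60 = 185.7 rad/s; P_out = τω = 892 × 185.7 = 165644 W
P_in = √3·V_L·I_L·cosφ = 1.732 × 460 × 266 × 0.876 = 185649 W
η = P_out / P_in = 165644 / 185649 = 0.892 = 89.2%

89.2 %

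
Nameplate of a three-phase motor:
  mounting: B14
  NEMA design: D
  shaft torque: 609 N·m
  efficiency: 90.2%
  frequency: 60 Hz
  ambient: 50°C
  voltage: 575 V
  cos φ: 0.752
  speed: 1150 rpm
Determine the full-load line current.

ω = 2π×1150/60 = 120.4 rad/s; P_out = τω = 609 × 120.4 = 73324 W
P_in = P_out / η = 73324 / 0.902 = 81290 W
I_L = P_in / (√3·V_L·cosφ) = 81290 / (1.732 × 575 × 0.752) = 109 A

109 A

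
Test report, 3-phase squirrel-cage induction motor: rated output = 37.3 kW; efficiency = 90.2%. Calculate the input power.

41.4 kW

P_out = 37300 W
P_in = P_out/η = 37300/0.902 = 41353 W = 41.4 kW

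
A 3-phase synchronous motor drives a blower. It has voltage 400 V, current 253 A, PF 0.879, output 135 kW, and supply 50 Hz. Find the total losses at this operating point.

P_in = √3·V·I·cosφ = 1.732×400×253×0.879 = 154070 W
P_out = 135000 W
Losses = P_in − P_out = 154070 − 135000 = 19070 W

19100 W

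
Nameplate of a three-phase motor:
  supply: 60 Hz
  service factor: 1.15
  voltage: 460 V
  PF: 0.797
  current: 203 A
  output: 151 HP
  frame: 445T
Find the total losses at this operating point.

16300 W

P_in = √3·V·I·cosφ = 1.732×460×203×0.797 = 128902 W
P_out = 151×746 = 112646 W
Losses = P_in − P_out = 128902 − 112646 = 16256 W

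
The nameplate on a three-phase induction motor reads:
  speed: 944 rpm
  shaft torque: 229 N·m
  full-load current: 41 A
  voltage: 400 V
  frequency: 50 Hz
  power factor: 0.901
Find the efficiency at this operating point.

88.5 %

ω = 2π × 944/60 = 98.86 rad/s; P_out = τω = 229 × 98.86 = 22639 W
P_in = √3·V_L·I_L·cosφ = 1.732 × 400 × 41 × 0.901 = 25593 W
η = P_out / P_in = 22639 / 25593 = 0.885 = 88.5%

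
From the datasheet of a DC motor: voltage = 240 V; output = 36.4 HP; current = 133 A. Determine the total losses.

4770 W

P_in = V·I = 240×133 = 31920 W
P_out = 36.4×746 = 27154 W
Losses = P_in − P_out = 31920 − 27154 = 4766 W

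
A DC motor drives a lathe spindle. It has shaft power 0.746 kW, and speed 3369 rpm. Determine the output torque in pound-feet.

ω = 2π × 3369/60 = 352.8 rad/s
τ = P/ω = 746/352.8 = 2.115 N·m
In lb·ft: 2.115/1.356 = 1.56 lb·ft

1.56 lb·ft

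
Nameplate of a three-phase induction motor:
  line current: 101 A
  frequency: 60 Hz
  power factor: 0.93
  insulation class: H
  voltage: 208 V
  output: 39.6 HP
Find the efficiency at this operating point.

87.3 %

P_out = 39.6 × 746 = 29542 W
P_in = √3·V_L·I_L·cosφ = 1.732 × 208 × 101 × 0.93 = 33839 W
η = P_out / P_in = 29542 / 33839 = 0.873 = 87.3%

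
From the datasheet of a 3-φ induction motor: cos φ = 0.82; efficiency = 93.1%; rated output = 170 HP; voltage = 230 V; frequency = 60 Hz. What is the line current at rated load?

417 A

P_out = 170 × 746 = 126820 W
P_in = P_out / η = 126820 / 0.931 = 136219 W
I_L = P_in / (√3·V_L·cosφ) = 136219 / (1.732 × 230 × 0.82) = 417 A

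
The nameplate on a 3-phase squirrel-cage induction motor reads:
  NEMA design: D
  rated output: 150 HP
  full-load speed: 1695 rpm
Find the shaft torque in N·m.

630 N·m

P_out = 150 × 746 = 111900 W
ω = 2π × 1695/60 = 177.5 rad/s
τ = P_out/ω = 111900/177.5 = 630 N·m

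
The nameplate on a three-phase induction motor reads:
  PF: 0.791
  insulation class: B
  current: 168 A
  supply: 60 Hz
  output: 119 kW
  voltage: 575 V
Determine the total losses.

13.3 kW

P_in = √3·V·I·cosφ = 1.732×575×168×0.791 = 132343 W
P_out = 119000 W
Losses = P_in − P_out = 132343 − 119000 = 13343 W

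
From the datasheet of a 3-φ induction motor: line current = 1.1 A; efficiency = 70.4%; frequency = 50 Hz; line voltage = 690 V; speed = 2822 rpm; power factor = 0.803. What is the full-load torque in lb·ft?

1.85 lb·ft

P_in = √3·V·I·cosφ = 1.732 × 690 × 1.1 × 0.803 = 1056 W
P_out = η·P_in = 0.704 × 1056 = 743 W
n = 2822 rpm
ω = 2π×2822/60 = 295.5 rad/s
τ = P_out/ω = 743/295.5 = 2.514 N·m
In lb·ft: 2.514/1.356 = 1.85 lb·ft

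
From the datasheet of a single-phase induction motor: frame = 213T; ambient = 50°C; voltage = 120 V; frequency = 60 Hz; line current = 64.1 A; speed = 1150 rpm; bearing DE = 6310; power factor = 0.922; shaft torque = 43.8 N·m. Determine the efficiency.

ω = 2π × 1150/60 = 120.4 rad/s; P_out = τω = 43.8 × 120.4 = 5274 W
P_in = V·I·cosφ = 120 × 64.1 × 0.922 = 7092 W
η = P_out / P_in = 5274 / 7092 = 0.744 = 74.4%

74.4 %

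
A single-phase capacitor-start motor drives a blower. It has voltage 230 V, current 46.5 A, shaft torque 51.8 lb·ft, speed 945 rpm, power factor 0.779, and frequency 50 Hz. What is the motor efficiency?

τ = 51.8 lb·ft × 1.356 = 70.24 N·m
ω = 2π × 945/60 = 98.96 rad/s; P_out = τω = 70.24 × 98.96 = 6951 W
P_in = V·I·cosφ = 230 × 46.5 × 0.779 = 8331 W
η = P_out / P_in = 6951 / 8331 = 0.834 = 83.4%

83.4 %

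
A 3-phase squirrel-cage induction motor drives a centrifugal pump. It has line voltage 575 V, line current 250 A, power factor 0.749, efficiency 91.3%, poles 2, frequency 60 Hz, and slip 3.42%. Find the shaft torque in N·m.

P_in = √3·V·I·cosφ = 1.732 × 575 × 250 × 0.749 = 186482 W
P_out = η·P_in = 0.913 × 186482 = 170258 W
n_s = 120×60/2 = 3600 rpm; n = 3600×(1−0.0342) = 3477 rpm
ω = 2π×3477/60 = 364.1 rad/s
τ = P_out/ω = 170258/364.1 = 468 N·m

468 N·m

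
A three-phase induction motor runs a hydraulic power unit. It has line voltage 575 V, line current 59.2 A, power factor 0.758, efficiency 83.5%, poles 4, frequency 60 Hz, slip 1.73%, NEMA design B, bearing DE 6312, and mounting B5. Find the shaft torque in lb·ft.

P_in = √3·V·I·cosφ = 1.732 × 575 × 59.2 × 0.758 = 44690 W
P_out = η·P_in = 0.835 × 44690 = 37316 W
n_s = 120×60/4 = 1800 rpm; n = 1800×(1−0.0173) = 1769 rpm
ω = 2π×1769/60 = 185.2 rad/s
τ = P_out/ω = 37316/185.2 = 201.5 N·m
In lb·ft: 201.5/1.356 = 149 lb·ft

149 lb·ft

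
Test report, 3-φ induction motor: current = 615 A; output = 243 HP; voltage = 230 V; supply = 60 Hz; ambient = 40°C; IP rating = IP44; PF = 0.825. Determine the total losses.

P_in = √3·V·I·cosφ = 1.732×230×615×0.825 = 202118 W
P_out = 243×746 = 181278 W
Losses = P_in − P_out = 202118 − 181278 = 20840 W

20.8 kW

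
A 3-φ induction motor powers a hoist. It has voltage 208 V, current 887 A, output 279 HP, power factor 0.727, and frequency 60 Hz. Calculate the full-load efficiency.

89.6 %

P_out = 279 × 746 = 208134 W
P_in = √3·V_L·I_L·cosφ = 1.732 × 208 × 887 × 0.727 = 232311 W
η = P_out / P_in = 208134 / 232311 = 0.896 = 89.6%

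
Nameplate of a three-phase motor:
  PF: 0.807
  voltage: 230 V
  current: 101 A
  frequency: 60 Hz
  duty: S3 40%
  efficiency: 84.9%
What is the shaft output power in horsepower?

37 HP

P_in = √3·V·I·cosφ = 1.732 × 230 × 101 × 0.807 = 32469 W
P_out = η·P_in = 0.849 × 32469 = 27566 W
= 27566/746 = 37 HP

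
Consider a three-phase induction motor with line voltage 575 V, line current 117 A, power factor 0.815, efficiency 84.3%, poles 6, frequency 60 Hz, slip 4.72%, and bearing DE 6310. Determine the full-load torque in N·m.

P_in = √3·V·I·cosφ = 1.732 × 575 × 117 × 0.815 = 94964 W
P_out = η·P_in = 0.843 × 94964 = 80055 W
n_s = 120×60/6 = 1200 rpm; n = 1200×(1−0.0472) = 1143 rpm
ω = 2π×1143/60 = 119.7 rad/s
τ = P_out/ω = 80055/119.7 = 669 N·m

669 N·m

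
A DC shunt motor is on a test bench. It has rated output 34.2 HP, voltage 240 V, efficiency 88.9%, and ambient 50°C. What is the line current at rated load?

P_out = 34.2 × 746 = 25513 W
P_in = P_out / η = 25513 / 0.889 = 28699 W
I = P_in / V = 28699 / 240 = 120 A

120 A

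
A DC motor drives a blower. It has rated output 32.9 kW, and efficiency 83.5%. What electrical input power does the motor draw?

P_out = 32900 W
P_in = P_out/η = 32900/0.835 = 39401 W = 39.4 kW

39.4 kW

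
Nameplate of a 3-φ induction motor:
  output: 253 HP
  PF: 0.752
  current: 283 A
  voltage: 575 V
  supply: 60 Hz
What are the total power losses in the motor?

23200 W

P_in = √3·V·I·cosφ = 1.732×575×283×0.752 = 211943 W
P_out = 253×746 = 188738 W
Losses = P_in − P_out = 211943 − 188738 = 23205 W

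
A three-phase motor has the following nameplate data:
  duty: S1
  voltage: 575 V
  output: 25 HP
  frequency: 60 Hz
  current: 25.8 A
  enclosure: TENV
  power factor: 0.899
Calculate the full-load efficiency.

P_out = 25 × 746 = 18650 W
P_in = √3·V_L·I_L·cosφ = 1.732 × 575 × 25.8 × 0.899 = 23099 W
η = P_out / P_in = 18650 / 23099 = 0.807 = 80.7%

80.7 %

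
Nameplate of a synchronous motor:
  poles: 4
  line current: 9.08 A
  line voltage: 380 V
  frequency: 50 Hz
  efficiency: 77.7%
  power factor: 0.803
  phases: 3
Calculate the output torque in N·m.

23.7 N·m

P_in = √3·V·I·cosφ = 1.732 × 380 × 9.08 × 0.803 = 4799 W
P_out = η·P_in = 0.777 × 4799 = 3729 W
n = n_s = 120×50/4 = 1500 rpm (synchronous)
ω = 2π×1500/60 = 157.1 rad/s
τ = P_out/ω = 3729/157.1 = 23.7 N·m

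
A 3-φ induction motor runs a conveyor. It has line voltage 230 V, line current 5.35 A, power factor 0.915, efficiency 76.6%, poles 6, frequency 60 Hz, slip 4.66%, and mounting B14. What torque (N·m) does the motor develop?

12.5 N·m

P_in = √3·V·I·cosφ = 1.732 × 230 × 5.35 × 0.915 = 1950 W
P_out = η·P_in = 0.766 × 1950 = 1494 W
n_s = 120×60/6 = 1200 rpm; n = 1200×(1−0.0466) = 1144 rpm
ω = 2π×1144/60 = 119.8 rad/s
τ = P_out/ω = 1494/119.8 = 12.5 N·m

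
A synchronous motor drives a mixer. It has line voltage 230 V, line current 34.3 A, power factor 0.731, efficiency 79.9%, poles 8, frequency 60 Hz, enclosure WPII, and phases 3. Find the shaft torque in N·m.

P_in = √3·V·I·cosφ = 1.732 × 230 × 34.3 × 0.731 = 9988 W
P_out = η·P_in = 0.799 × 9988 = 7980 W
n = n_s = 120×60/8 = 900 rpm (synchronous)
ω = 2π×900/60 = 94.25 rad/s
τ = P_out/ω = 7980/94.25 = 84.7 N·m

84.7 N·m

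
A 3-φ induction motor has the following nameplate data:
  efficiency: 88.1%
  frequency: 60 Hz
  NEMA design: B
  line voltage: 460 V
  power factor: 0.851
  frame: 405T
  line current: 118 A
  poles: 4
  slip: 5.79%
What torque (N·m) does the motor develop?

397 N·m

P_in = √3·V·I·cosφ = 1.732 × 460 × 118 × 0.851 = 80005 W
P_out = η·P_in = 0.881 × 80005 = 70484 W
n_s = 120×60/4 = 1800 rpm; n = 1800×(1−0.0579) = 1696 rpm
ω = 2π×1696/60 = 177.6 rad/s
τ = P_out/ω = 70484/177.6 = 397 N·m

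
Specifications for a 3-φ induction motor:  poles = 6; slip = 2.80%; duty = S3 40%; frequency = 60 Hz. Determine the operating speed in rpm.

1166 rpm

n_s = 120f/p = 120×60/6 = 1200 rpm
n = n_s(1 − s) = 1200 × (1 − 0.028) = 1166 rpm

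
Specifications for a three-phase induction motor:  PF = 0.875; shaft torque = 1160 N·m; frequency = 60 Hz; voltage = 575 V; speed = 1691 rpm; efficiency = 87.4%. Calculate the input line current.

270 A

ω = 2π×1691/60 = 177.1 rad/s; P_out = τω = 1160 × 177.1 = 205436 W
P_in = P_out / η = 205436 / 0.874 = 235053 W
I_L = P_in / (√3·V_L·cosφ) = 235053 / (1.732 × 575 × 0.875) = 270 A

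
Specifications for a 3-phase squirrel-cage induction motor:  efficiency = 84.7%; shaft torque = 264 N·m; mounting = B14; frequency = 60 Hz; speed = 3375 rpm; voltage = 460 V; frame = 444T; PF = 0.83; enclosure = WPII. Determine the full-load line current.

ω = 2π×3375/60 = 353.4 rad/s; P_out = τω = 264 × 353.4 = 93298 W
P_in = P_out / η = 93298 / 0.847 = 110151 W
I_L = P_in / (√3·V_L·cosφ) = 110151 / (1.732 × 460 × 0.83) = 167 A

167 A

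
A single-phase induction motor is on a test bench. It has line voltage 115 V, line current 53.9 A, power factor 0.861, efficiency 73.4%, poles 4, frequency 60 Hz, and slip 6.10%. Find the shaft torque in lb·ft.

16.3 lb·ft

P_in = V·I·cosφ = 115 × 53.9 × 0.861 = 5337 W
P_out = η·P_in = 0.734 × 5337 = 3917 W
n_s = 120×60/4 = 1800 rpm; n = 1800×(1−0.061) = 1690 rpm
ω = 2π×1690/60 = 177 rad/s
τ = P_out/ω = 3917/177 = 22.13 N·m
In lb·ft: 22.13/1.356 = 16.3 lb·ft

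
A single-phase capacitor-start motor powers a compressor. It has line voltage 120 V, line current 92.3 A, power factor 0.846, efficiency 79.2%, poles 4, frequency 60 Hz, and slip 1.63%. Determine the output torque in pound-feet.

P_in = V·I·cosφ = 120 × 92.3 × 0.846 = 9370 W
P_out = η·P_in = 0.792 × 9370 = 7421 W
n_s = 120×60/4 = 1800 rpm; n = 1800×(1−0.0163) = 1771 rpm
ω = 2π×1771/60 = 185.5 rad/s
τ = P_out/ω = 7421/185.5 = 40.01 N·m
In lb·ft: 40.01/1.356 = 29.5 lb·ft

29.5 lb·ft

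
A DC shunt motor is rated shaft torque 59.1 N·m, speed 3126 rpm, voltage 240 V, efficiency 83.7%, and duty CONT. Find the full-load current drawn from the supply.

96.3 A

ω = 2π×3126/60 = 327.4 rad/s; P_out = τω = 59.1 × 327.4 = 19349 W
P_in = P_out / η = 19349 / 0.837 = 23117 W
I = P_in / V = 23117 / 240 = 96.3 A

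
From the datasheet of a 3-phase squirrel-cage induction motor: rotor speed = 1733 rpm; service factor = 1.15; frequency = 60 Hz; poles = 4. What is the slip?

n_s = 120f/p = 120×60/4 = 1800 rpm
s = (n_s − n)/n_s = (1800 − 1733)/1800 = 0.0372

3.7 %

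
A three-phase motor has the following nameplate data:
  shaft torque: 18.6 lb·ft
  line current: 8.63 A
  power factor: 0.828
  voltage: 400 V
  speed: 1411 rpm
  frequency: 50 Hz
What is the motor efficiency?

75.3 %

τ = 18.6 lb·ft × 1.356 = 25.22 N·m
ω = 2π × 1411/60 = 147.8 rad/s; P_out = τω = 25.22 × 147.8 = 3728 W
P_in = √3·V_L·I_L·cosφ = 1.732 × 400 × 8.63 × 0.828 = 4950 W
η = P_out / P_in = 3728 / 4950 = 0.753 = 75.3%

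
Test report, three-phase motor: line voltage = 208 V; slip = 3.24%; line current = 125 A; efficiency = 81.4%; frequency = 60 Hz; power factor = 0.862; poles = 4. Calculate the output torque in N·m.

173 N·m

P_in = √3·V·I·cosφ = 1.732 × 208 × 125 × 0.862 = 38818 W
P_out = η·P_in = 0.814 × 38818 = 31598 W
n_s = 120×60/4 = 1800 rpm; n = 1800×(1−0.0324) = 1742 rpm
ω = 2π×1742/60 = 182.4 rad/s
τ = P_out/ω = 31598/182.4 = 173 N·m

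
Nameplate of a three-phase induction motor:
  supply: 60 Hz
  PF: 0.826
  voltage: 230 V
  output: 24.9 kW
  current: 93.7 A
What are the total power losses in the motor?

P_in = √3·V·I·cosφ = 1.732×230×93.7×0.826 = 30832 W
P_out = 24900 W
Losses = P_in − P_out = 30832 − 24900 = 5932 W

5.93 kW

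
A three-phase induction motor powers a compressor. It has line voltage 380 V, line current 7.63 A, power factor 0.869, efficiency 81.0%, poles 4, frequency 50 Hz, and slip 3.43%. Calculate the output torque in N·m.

23.3 N·m

P_in = √3·V·I·cosφ = 1.732 × 380 × 7.63 × 0.869 = 4364 W
P_out = η·P_in = 0.81 × 4364 = 3535 W
n_s = 120×50/4 = 1500 rpm; n = 1500×(1−0.0343) = 1449 rpm
ω = 2π×1449/60 = 151.7 rad/s
τ = P_out/ω = 3535/151.7 = 23.3 N·m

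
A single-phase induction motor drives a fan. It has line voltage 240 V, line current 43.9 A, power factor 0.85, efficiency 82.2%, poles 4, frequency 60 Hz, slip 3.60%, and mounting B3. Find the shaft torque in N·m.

P_in = V·I·cosφ = 240 × 43.9 × 0.85 = 8956 W
P_out = η·P_in = 0.822 × 8956 = 7362 W
n_s = 120×60/4 = 1800 rpm; n = 1800×(1−0.036) = 1735 rpm
ω = 2π×1735/60 = 181.7 rad/s
τ = P_out/ω = 7362/181.7 = 40.5 N·m

40.5 N·m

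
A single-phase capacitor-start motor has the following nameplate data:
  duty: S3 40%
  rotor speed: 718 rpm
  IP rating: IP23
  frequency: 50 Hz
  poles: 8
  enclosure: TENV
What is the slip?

4.3 %

n_s = 120f/p = 120×50/8 = 750 rpm
s = (n_s − n)/n_s = (750 − 718)/750 = 0.0427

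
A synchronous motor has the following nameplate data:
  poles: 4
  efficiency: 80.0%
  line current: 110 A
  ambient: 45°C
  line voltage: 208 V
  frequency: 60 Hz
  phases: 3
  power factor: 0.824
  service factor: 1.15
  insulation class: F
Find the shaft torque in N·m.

139 N·m

P_in = √3·V·I·cosφ = 1.732 × 208 × 110 × 0.824 = 32654 W
P_out = η·P_in = 0.8 × 32654 = 26123 W
n = n_s = 120×60/4 = 1800 rpm (synchronous)
ω = 2π×1800/60 = 188.5 rad/s
τ = P_out/ω = 26123/188.5 = 139 N·m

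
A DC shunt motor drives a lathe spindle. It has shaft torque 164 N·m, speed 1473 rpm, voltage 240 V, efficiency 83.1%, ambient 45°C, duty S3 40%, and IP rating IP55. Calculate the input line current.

127 A

ω = 2π×1473/60 = 154.3 rad/s; P_out = τω = 164 × 154.3 = 25305 W
P_in = P_out / η = 25305 / 0.831 = 30451 W
I = P_in / V = 30451 / 240 = 127 A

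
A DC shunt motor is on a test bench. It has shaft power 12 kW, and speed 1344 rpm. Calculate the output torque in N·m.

85.3 N·m

ω = 2π × 1344/60 = 140.7 rad/s
τ = P/ω = 12000/140.7 = 85.3 N·m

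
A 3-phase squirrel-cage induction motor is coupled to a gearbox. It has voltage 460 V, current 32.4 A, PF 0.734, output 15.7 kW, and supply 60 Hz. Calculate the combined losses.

P_in = √3·V·I·cosφ = 1.732×460×32.4×0.734 = 18947 W
P_out = 15700 W
Losses = P_in − P_out = 18947 − 15700 = 3247 W

3.25 kW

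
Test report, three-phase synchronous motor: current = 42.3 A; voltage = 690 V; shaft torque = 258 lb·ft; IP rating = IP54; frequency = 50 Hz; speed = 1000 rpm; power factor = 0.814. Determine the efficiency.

τ = 258 lb·ft × 1.356 = 349.8 N·m
ω = 2π × 1000/60 = 104.7 rad/s; P_out = τω = 349.8 × 104.7 = 36624 W
P_in = √3·V_L·I_L·cosφ = 1.732 × 690 × 42.3 × 0.814 = 41149 W
η = P_out / P_in = 36624 / 41149 = 0.890 = 89.0%

89.0 %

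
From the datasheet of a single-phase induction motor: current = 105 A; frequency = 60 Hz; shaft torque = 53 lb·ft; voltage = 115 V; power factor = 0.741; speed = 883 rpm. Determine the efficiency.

τ = 53 lb·ft × 1.356 = 71.87 N·m
ω = 2π × 883/60 = 92.47 rad/s; P_out = τω = 71.87 × 92.47 = 6646 W
P_in = V·I·cosφ = 115 × 105 × 0.741 = 8948 W
η = P_out / P_in = 6646 / 8948 = 0.743 = 74.3%

74.3 %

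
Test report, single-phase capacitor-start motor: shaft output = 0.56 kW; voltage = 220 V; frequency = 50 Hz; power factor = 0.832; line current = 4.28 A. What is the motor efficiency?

71.5 %

P_out = 0.56 kW = 560 W
P_in = V·I·cosφ = 220 × 4.28 × 0.832 = 783 W
η = P_out / P_in = 560 / 783 = 0.715 = 71.5%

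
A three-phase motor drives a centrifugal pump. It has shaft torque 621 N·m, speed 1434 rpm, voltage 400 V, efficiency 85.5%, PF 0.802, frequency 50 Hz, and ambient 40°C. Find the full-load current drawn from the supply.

ω = 2π×1434/60 = 150.2 rad/s; P_out = τω = 621 × 150.2 = 93274 W
P_in = P_out / η = 93274 / 0.855 = 109092 W
I_L = P_in / (√3·V_L·cosφ) = 109092 / (1.732 × 400 × 0.802) = 196 A

196 A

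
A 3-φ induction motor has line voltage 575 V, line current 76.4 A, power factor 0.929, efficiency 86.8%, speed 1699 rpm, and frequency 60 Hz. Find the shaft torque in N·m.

P_in = √3·V·I·cosφ = 1.732 × 575 × 76.4 × 0.929 = 70685 W
P_out = η·P_in = 0.868 × 70685 = 61355 W
n = 1699 rpm
ω = 2π×1699/60 = 177.9 rad/s
τ = P_out/ω = 61355/177.9 = 345 N·m

345 N·m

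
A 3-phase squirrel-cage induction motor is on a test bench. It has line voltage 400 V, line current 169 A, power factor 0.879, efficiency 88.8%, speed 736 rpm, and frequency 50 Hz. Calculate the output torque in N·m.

1190 N·m

P_in = √3·V·I·cosφ = 1.732 × 400 × 169 × 0.879 = 102916 W
P_out = η·P_in = 0.888 × 102916 = 91389 W
n = 736 rpm
ω = 2π×736/60 = 77.07 rad/s
τ = P_out/ω = 91389/77.07 = 1190 N·m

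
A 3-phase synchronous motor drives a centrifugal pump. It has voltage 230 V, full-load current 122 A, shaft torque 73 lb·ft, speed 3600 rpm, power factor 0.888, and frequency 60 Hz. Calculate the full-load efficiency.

86.5 %

τ = 73 lb·ft × 1.356 = 98.99 N·m
ω = 2π × 3600/60 = 377 rad/s; P_out = τω = 98.99 × 377 = 37319 W
P_in = √3·V_L·I_L·cosφ = 1.732 × 230 × 122 × 0.888 = 43157 W
η = P_out / P_in = 37319 / 43157 = 0.865 = 86.5%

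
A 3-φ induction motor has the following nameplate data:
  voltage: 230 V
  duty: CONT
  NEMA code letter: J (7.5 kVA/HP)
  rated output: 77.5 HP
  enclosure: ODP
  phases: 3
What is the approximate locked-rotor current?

1460 A

S_LR = 7.5 × 77.5 = 581.25 kVA
I_LR = S_LR/(√3·V_L) = 581250/(1.732×230) = 1460 A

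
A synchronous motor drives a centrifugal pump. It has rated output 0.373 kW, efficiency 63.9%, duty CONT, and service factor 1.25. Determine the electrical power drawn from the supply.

0.584 kW

P_out = 373 W
P_in = P_out/η = 373/0.639 = 584 W = 0.584 kW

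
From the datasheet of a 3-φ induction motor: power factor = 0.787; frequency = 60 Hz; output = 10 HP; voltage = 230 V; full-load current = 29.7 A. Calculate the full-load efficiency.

80.1 %

P_out = 10 × 746 = 7460 W
P_in = √3·V_L·I_L·cosφ = 1.732 × 230 × 29.7 × 0.787 = 9311 W
η = P_out / P_in = 7460 / 9311 = 0.801 = 80.1%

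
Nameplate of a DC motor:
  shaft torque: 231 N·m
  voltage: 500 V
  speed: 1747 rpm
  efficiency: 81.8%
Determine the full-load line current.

ω = 2π×1747/60 = 182.9 rad/s; P_out = τω = 231 × 182.9 = 42250 W
P_in = P_out / η = 42250 / 0.818 = 51650 W
I = P_in / V = 51650 / 500 = 103 A

103 A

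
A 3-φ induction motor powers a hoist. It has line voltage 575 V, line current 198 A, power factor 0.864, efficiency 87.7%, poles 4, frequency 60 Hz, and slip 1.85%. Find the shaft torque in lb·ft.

P_in = √3·V·I·cosφ = 1.732 × 575 × 198 × 0.864 = 170371 W
P_out = η·P_in = 0.877 × 170371 = 149415 W
n_s = 120×60/4 = 1800 rpm; n = 1800×(1−0.0185) = 1767 rpm
ω = 2π×1767/60 = 185 rad/s
τ = P_out/ω = 149415/185 = 807.6 N·m
In lb·ft: 807.6/1.356 = 596 lb·ft

596 lb·ft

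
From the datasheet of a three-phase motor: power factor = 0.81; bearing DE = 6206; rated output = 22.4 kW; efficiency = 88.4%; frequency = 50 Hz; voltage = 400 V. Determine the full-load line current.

P_out = 22.4 kW = 22400 W
P_in = P_out / η = 22400 / 0.884 = 25339 W
I_L = P_in / (√3·V_L·cosφ) = 25339 / (1.732 × 400 × 0.81) = 45.2 A

45.2 A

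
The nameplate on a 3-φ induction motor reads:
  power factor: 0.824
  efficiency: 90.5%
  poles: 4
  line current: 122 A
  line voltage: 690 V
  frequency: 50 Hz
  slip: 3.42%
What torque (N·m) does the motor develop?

P_in = √3·V·I·cosφ = 1.732 × 690 × 122 × 0.824 = 120139 W
P_out = η·P_in = 0.905 × 120139 = 108726 W
n_s = 120×50/4 = 1500 rpm; n = 1500×(1−0.0342) = 1449 rpm
ω = 2π×1449/60 = 151.7 rad/s
τ = P_out/ω = 108726/151.7 = 717 N·m

717 N·m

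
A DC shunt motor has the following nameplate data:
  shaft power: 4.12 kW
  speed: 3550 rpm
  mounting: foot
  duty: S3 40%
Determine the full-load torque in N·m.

11.1 N·m

ω = 2π × 3550/60 = 371.8 rad/s
τ = P/ω = 4120/371.8 = 11.1 N·m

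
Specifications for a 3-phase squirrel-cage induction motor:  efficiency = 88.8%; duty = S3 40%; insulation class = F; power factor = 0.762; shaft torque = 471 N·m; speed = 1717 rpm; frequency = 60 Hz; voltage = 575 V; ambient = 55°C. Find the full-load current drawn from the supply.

ω = 2π×1717/60 = 179.8 rad/s; P_out = τω = 471 × 179.8 = 84686 W
P_in = P_out / η = 84686 / 0.888 = 95367 W
I_L = P_in / (√3·V_L·cosφ) = 95367 / (1.732 × 575 × 0.762) = 126 A

126 A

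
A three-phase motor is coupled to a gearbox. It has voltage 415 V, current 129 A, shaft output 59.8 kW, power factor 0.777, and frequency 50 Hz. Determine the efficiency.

83.0 %

P_out = 59.8 kW = 59800 W
P_in = √3·V_L·I_L·cosφ = 1.732 × 415 × 129 × 0.777 = 72045 W
η = P_out / P_in = 59800 / 72045 = 0.830 = 83.0%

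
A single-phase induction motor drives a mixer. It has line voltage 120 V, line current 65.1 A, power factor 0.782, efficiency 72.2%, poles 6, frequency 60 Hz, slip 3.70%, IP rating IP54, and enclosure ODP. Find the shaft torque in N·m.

P_in = V·I·cosφ = 120 × 65.1 × 0.782 = 6109 W
P_out = η·P_in = 0.722 × 6109 = 4411 W
n_s = 120×60/6 = 1200 rpm; n = 1200×(1−0.037) = 1156 rpm
ω = 2π×1156/60 = 121.1 rad/s
τ = P_out/ω = 4411/121.1 = 36.4 N·m

36.4 N·m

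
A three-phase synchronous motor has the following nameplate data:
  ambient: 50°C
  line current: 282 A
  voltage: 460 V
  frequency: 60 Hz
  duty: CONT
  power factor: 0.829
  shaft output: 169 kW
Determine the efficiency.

90.7 %

P_out = 169 kW = 169000 W
P_in = √3·V_L·I_L·cosφ = 1.732 × 460 × 282 × 0.829 = 186256 W
η = P_out / P_in = 169000 / 186256 = 0.907 = 90.7%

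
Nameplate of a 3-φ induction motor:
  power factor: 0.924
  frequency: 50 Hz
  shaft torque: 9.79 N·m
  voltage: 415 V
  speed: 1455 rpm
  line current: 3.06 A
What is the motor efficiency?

ω = 2π × 1455/60 = 152.4 rad/s; P_out = τω = 9.79 × 152.4 = 1492 W
P_in = √3·V_L·I_L·cosφ = 1.732 × 415 × 3.06 × 0.924 = 2032 W
η = P_out / P_in = 1492 / 2032 = 0.734 = 73.4%

73.4 %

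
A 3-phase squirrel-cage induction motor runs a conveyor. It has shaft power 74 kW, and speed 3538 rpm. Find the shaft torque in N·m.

ω = 2π × 3538/60 = 370.5 rad/s
τ = P/ω = 74000/370.5 = 200 N·m

200 N·m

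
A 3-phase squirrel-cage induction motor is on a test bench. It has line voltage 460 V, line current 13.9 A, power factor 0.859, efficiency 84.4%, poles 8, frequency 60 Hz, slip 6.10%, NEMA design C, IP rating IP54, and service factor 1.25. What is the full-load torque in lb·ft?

P_in = √3·V·I·cosφ = 1.732 × 460 × 13.9 × 0.859 = 9513 W
P_out = η·P_in = 0.844 × 9513 = 8029 W
n_s = 120×60/8 = 900 rpm; n = 900×(1−0.061) = 845 rpm
ω = 2π×845/60 = 88.49 rad/s
τ = P_out/ω = 8029/88.49 = 90.73 N·m
In lb·ft: 90.73/1.356 = 66.9 lb·ft

66.9 lb·ft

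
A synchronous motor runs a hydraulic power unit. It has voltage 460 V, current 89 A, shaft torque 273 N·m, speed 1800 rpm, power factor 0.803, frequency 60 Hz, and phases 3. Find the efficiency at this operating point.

ω = 2π × 1800/60 = 188.5 rad/s; P_out = τω = 273 × 188.5 = 51461 W
P_in = √3·V_L·I_L·cosφ = 1.732 × 460 × 89 × 0.803 = 56939 W
η = P_out / P_in = 51461 / 56939 = 0.904 = 90.4%

90.4 %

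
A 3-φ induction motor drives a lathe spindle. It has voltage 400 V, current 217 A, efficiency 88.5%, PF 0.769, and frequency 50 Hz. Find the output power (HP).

137 HP

P_in = √3·V·I·cosφ = 1.732 × 400 × 217 × 0.769 = 115610 W
P_out = η·P_in = 0.885 × 115610 = 102315 W
= 102315/746 = 137 HP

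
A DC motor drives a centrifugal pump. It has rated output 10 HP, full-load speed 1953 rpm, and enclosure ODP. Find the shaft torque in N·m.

36.5 N·m

P_out = 10 × 746 = 7460 W
ω = 2π × 1953/60 = 204.5 rad/s
τ = P_out/ω = 7460/204.5 = 36.5 N·m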